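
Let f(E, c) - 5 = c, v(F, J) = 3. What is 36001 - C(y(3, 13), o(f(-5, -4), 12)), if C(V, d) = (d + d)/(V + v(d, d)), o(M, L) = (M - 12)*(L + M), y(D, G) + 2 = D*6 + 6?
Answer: 900311/25 ≈ 36012.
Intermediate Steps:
y(D, G) = 4 + 6*D (y(D, G) = -2 + (D*6 + 6) = -2 + (6*D + 6) = -2 + (6 + 6*D) = 4 + 6*D)
f(E, c) = 5 + c
o(M, L) = (-12 + M)*(L + M)
C(V, d) = 2*d/(3 + V) (C(V, d) = (d + d)/(V + 3) = (2*d)/(3 + V) = 2*d/(3 + V))
36001 - C(y(3, 13), o(f(-5, -4), 12)) = 36001 - 2*((5 - 4)² - 12*12 - 12*(5 - 4) + 12*(5 - 4))/(3 + (4 + 6*3)) = 36001 - 2*(1² - 144 - 12*1 + 12*1)/(3 + (4 + 18)) = 36001 - 2*(1 - 144 - 12 + 12)/(3 + 22) = 36001 - 2*(-143)/25 = 36001 - 1*(-286/25) = 36001 + 286/25 = 900311/25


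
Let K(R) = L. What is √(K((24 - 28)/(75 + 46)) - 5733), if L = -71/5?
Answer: 8*I*√2245/5 ≈ 75.81*I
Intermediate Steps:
L = -71/5 (L = -71*⅕ = -71/5 ≈ -14.200)
K(R) = -71/5
√(K((24 - 28)/(75 + 46)) - 5733) = √(-71/5 - 5733) = √(-28736/5) = 8*I*√2245/5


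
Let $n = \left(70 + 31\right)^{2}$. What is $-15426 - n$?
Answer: $-25627$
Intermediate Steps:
$n = 10201$ ($n = 101^{2} = 10201$)
$-15426 - n = -15426 - 10201 = -25627$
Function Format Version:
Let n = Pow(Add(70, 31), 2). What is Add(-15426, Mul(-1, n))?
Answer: -25627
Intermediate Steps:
n = 10201 (n = Pow(101, 2) = 10201)
Add(-15426, Mul(-1, n)) = Add(-15426, Mul(-1, 10201)) = Add(-15426, -10201) = -25627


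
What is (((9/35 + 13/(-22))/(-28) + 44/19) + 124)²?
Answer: 2677946891747689/167804929600 ≈ 15959.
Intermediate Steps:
(((9/35 + 13/(-22))/(-28) + 44/19) + 124)² = (((9*(1/35) + 13*(-1/22))*(-1/28) + 44*(1/19)) + 124)² = (((9/35 - 13/22)*(-1/28) + 44/19) + 124)² = ((-257/770*(-1/28) + 44/19) + 124)² = ((257/21560 + 44/19) + 124)² = (953523/409640 + 124)² = (51748883/409640)² = 2677946891747689/167804929600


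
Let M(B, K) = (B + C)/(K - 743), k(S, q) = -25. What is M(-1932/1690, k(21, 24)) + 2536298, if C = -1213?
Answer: 1645956976031/648960 ≈ 2.5363e+6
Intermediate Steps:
M(B, K) = (-1213 + B)/(-743 + K) (M(B, K) = (B - 1213)/(K - 743) = (-1213 + B)/(-743 + K))
M(-1932/1690, k(21, 24)) + 2536298 = (-1213 - 1932/1690)/(-743 - 25) + 2536298 = (-1213 - 1932*1/1690)/(-768) + 2536298 = -(-1213 - 966/845)/768 + 2536298 = -1/768*(-1025951/845) + 2536298 = 1025951/648960 + 2536298 = 1645956976031/648960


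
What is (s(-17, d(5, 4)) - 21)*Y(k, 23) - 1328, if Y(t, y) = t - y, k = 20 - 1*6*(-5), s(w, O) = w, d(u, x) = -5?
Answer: -2354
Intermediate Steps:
k = 50 (k = 20 - 6*(-5) = 20 + 30 = 50)
(s(-17, d(5, 4)) - 21)*Y(k, 23) - 1328 = (-17 - 21)*(50 - 1*23) - 1328 = -38*(50 - 23) - 1328 = -38*27 - 1328 = -1026 - 1328 = -2354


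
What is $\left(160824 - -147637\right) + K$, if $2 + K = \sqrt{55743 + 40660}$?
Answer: $308459 + \sqrt{96403} \approx 3.0877 \cdot 10^{5}$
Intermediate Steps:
$K = -2 + \sqrt{96403}$ ($K = -2 + \sqrt{55743 + 40660} = -2 + \sqrt{96403} \approx 308.49$)
$\left(160824 - -147637\right) + K = \left(160824 - -147637\right) - \left(2 - \sqrt{96403}\right) = \left(160824 + 147637\right) - \left(2 - \sqrt{96403}\right) = 308461 - \left(2 - \sqrt{96403}\right) = 308459 + \sqrt{96403}$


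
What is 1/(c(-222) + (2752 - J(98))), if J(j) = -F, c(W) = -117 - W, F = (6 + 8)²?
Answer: 1/3053 ≈ 0.00032755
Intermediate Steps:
F = 196 (F = 14² = 196)
J(j) = -196 (J(j) = -1*196 = -196)
1/(c(-222) + (2752 - J(98))) = 1/((-117 - 1*(-222)) + (2752 - 1*(-196))) = 1/((-117 + 222) + (2752 + 196)) = 1/(105 + 2948) = 1/3053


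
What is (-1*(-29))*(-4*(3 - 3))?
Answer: 0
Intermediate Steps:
(-1*(-29))*(-4*(3 - 3)) = 29*(-4*0) = 29*0 = 0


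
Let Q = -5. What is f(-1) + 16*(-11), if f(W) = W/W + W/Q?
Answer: -874/5 ≈ -174.80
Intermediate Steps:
f(W) = 1 - W/5 (f(W) = W/W + W/(-5) = 1 + W*(-⅕) = 1 - W/5)
f(-1) + 16*(-11) = (1 - ⅕*(-1)) + 16*(-11) = (1 + ⅕) - 176 = 6/5 - 176 = -874/5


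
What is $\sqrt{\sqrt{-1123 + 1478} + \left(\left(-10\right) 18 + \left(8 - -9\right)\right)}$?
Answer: $\sqrt{-163 + \sqrt{355}} \approx 12.007 i$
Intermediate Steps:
$\sqrt{\sqrt{-1123 + 1478} + \left(\left(-10\right) 18 + \left(8 - -9\right)\right)} = \sqrt{\sqrt{355} + \left(-180 + \left(8 + 9\right)\right)} = \sqrt{\sqrt{355} + \left(-180 + 17\right)} = \sqrt{\sqrt{355} - 163} = \sqrt{-163 + \sqrt{355}}$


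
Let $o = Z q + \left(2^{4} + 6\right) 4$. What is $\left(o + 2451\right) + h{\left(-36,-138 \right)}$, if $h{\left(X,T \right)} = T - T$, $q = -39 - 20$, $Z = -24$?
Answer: $3955$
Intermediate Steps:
$q = -59$ ($q = -39 - 20 = -59$)
$h{\left(X,T \right)} = 0$
$o = 1504$ ($o = \left(-24\right) \left(-59\right) + \left(2^{4} + 6\right) 4 = 1416 + \left(16 + 6\right) 4 = 1416 + 22 \cdot 4 = 1416 + 88 = 1504$)
$\left(o + 2451\right) + h{\left(-36,-138 \right)} = \left(1504 + 2451\right) + 0 = 3955 + 0 = 3955$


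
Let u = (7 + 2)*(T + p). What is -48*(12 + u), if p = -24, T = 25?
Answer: -1008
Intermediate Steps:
u = 9 (u = (7 + 2)*(25 - 24) = 9*1 = 9)
-48*(12 + u) = -48*(12 + 9) = -48*21 = -1008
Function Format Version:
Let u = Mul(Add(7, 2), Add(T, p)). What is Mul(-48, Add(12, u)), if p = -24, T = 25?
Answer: -1008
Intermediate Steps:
u = 9 (u = Mul(Add(7, 2), Add(25, -24)) = Mul(9, 1) = 9)
Mul(-48, Add(12, u)) = Mul(-48, Add(12, 9)) = Mul(-48, 21) = -1008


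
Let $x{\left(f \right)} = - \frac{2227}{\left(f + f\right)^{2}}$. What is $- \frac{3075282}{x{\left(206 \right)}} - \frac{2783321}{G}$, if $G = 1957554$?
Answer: $\frac{1021864064611765765}{4359472758} \approx 2.344 \cdot 10^{8}$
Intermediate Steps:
$x{\left(f \right)} = - \frac{2227}{4 f^{2}}$ ($x{\left(f \right)} = - \frac{2227}{\left(2 f\right)^{2}} = - \frac{2227}{4 f^{2}}$)
$- \frac{3075282}{x{\left(206 \right)}} - \frac{2783321}{G} = - \frac{3075282}{\left(- \frac{2227}{4}\right) \frac{1}{42436}} - \frac{2783321}{1957554} = - \frac{3075282}{- \frac{2227}{169744}} - \frac{2783321}{1957554} = \left(-3075282\right) \left(- \frac{169744}{2227}\right) - \frac{2783321}{1957554} = \frac{522010667808}{2227} - \frac{2783321}{1957554} = \frac{1021864064611765765}{4359472758}$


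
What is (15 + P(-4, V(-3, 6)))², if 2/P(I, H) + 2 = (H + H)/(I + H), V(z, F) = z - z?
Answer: 196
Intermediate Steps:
V(z, F) = 0
P(I, H) = 2/(-2 + 2*H/(H + I)) (P(I, H) = 2/(-2 + (H + H)/(I + H)) = 2/(-2 + (2*H)/(H + I)) = 2/(-2 + 2*H/(H + I)))
(15 + P(-4, V(-3, 6)))² = (15 + (-1*0 - 1*(-4))/(-4))² = (15 - (0 + 4)/4)² = (15 - ¼*4)² = (15 - 1)² = 14² = 196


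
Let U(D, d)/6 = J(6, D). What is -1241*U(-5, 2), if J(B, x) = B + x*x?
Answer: -230826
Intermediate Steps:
J(B, x) = B + x²
U(D, d) = 36 + 6*D² (U(D, d) = 6*(6 + D²) = 36 + 6*D²)
-1241*U(-5, 2) = -1241*(36 + 6*(-5)²) = -1241*(36 + 6*25) = -1241*(36 + 150) = -1241*186 = -230826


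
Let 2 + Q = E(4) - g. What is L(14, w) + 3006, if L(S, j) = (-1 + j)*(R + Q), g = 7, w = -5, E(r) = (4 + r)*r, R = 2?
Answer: 2856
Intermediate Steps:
E(r) = r*(4 + r)
Q = 23 (Q = -2 + (4*(4 + 4) - 1*7) = -2 + (4*8 - 7) = -2 + (32 - 7) = -2 + 25 = 23)
L(S, j) = -25 + 25*j (L(S, j) = (-1 + j)*(2 + 23) = (-1 + j)*25 = -25 + 25*j)
L(14, w) + 3006 = (-25 + 25*(-5)) + 3006 = (-25 - 125) + 3006 = -150 + 3006 = 2856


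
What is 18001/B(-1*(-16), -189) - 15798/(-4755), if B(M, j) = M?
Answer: 28615841/25360 ≈ 1128.4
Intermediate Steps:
18001/B(-1*(-16), -189) - 15798/(-4755) = 18001/((-1*(-16))) - 15798/(-4755) = 18001/16 - 15798*(-1/4755) = 18001*(1/16) + 5266/1585 = 18001/16 + 5266/1585 = 28615841/25360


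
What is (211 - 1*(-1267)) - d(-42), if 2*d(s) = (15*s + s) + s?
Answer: 1835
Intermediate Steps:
d(s) = 17*s/2 (d(s) = ((15*s + s) + s)/2 = (16*s + s)/2 = (17*s)/2 = 17*s/2)
(211 - 1*(-1267)) - d(-42) = (211 - 1*(-1267)) - 17*(-42)/2 = (211 + 1267) - 1*(-357) = 1478 + 357 = 1835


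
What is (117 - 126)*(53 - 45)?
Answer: -72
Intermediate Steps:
(117 - 126)*(53 - 45) = -9*8 = -72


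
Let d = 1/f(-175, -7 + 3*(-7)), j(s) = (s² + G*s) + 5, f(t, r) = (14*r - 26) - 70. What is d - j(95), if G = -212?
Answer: 5421679/488 ≈ 11110.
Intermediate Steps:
f(t, r) = -96 + 14*r (f(t, r) = (-26 + 14*r) - 70 = -96 + 14*r)
j(s) = 5 + s² - 212*s (j(s) = (s² - 212*s) + 5 = 5 + s² - 212*s)
d = -1/488 (d = 1/(-96 + 14*(-7 + 3*(-7))) = 1/(-96 + 14*(-7 - 21)) = 1/(-96 + 14*(-28)) = 1/(-96 - 392) = 1/(-488) = -1/488 ≈ -0.0020492)
d - j(95) = -1/488 - (5 + 95² - 212*95) = -1/488 - (5 + 9025 - 20140) = -1/488 - 1*(-11110) = -1/488 + 11110 = 5421679/488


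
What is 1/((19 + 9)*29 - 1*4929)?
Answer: -1/4117 ≈ -0.00024290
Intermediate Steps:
1/((19 + 9)*29 - 1*4929) = 1/(28*29 - 4929) = 1/(812 - 4929) = 1/(-4117) = -1/4117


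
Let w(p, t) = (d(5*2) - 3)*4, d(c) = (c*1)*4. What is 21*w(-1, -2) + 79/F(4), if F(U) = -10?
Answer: 31001/10 ≈ 3100.1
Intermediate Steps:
d(c) = 4*c (d(c) = c*4 = 4*c)
w(p, t) = 148 (w(p, t) = (4*(5*2) - 3)*4 = (4*10 - 3)*4 = (40 - 3)*4 = 37*4 = 148)
21*w(-1, -2) + 79/F(4) = 21*148 + 79/(-10) = 3108 + 79*(-⅒) = 3108 - 79/10 = 31001/10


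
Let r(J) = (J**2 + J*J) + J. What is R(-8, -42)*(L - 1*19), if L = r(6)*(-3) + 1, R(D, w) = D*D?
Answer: -16128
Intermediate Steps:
R(D, w) = D**2
r(J) = J + 2*J**2 (r(J) = (J**2 + J**2) + J = 2*J**2 + J = J + 2*J**2)
L = -233 (L = (6*(1 + 2*6))*(-3) + 1 = (6*(1 + 12))*(-3) + 1 = (6*13)*(-3) + 1 = 78*(-3) + 1 = -234 + 1 = -233)
R(-8, -42)*(L - 1*19) = (-8)**2*(-233 - 1*19) = 64*(-233 - 19) = 64*(-252) = -16128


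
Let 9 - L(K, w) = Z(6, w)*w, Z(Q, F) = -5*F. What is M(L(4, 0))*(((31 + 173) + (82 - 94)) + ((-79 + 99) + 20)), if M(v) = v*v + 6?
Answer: 20184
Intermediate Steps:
L(K, w) = 9 + 5*w² (L(K, w) = 9 - (-5*w)*w = 9 - (-5)*w² = 9 + 5*w²)
M(v) = 6 + v² (M(v) = v² + 6 = 6 + v²)
M(L(4, 0))*(((31 + 173) + (82 - 94)) + ((-79 + 99) + 20)) = (6 + (9 + 5*0²)²)*(((31 + 173) + (82 - 94)) + ((-79 + 99) + 20)) = (6 + (9 + 5*0)²)*((204 - 12) + (20 + 20)) = (6 + (9 + 0)²)*(192 + 40) = (6 + 9²)*232 = (6 + 81)*232 = 87*232 = 20184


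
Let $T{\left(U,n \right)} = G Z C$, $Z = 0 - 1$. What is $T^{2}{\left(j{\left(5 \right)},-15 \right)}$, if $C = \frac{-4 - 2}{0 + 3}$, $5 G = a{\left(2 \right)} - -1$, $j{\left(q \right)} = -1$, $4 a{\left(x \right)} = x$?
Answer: $\frac{9}{25} \approx 0.36$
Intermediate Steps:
$a{\left(x \right)} = \frac{x}{4}$
$Z = -1$ ($Z = 0 - 1 = -1$)
$G = \frac{3}{10}$ ($G = \frac{\frac{1}{4} \cdot 2 - -1}{5} = \frac{\frac{1}{2} + 1}{5} = \frac{1}{5} \cdot \frac{3}{2} = \frac{3}{10} \approx 0.3$)
$C = -2$ ($C = - \frac{6}{3} = \left(-6\right) \frac{1}{3} = -2$)
$T{\left(U,n \right)} = \frac{3}{5}$ ($T{\left(U,n \right)} = \frac{3}{10} \left(-1\right) \left(-2\right) = \left(- \frac{3}{10}\right) \left(-2\right) = \frac{3}{5}$)
$T^{2}{\left(j{\left(5 \right)},-15 \right)} = \left(\frac{3}{5}\right)^{2} = \frac{9}{25}$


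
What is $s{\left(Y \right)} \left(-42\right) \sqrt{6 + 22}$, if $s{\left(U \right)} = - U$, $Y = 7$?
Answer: $588 \sqrt{7} \approx 1555.7$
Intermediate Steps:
$s{\left(Y \right)} \left(-42\right) \sqrt{6 + 22} = \left(-1\right) 7 \left(-42\right) \sqrt{6 + 22} = \left(-7\right) \left(-42\right) \sqrt{28} = 294 \cdot 2 \sqrt{7} = 588 \sqrt{7}$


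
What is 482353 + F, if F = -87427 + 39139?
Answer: 434065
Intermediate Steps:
F = -48288
482353 + F = 482353 - 48288 = 434065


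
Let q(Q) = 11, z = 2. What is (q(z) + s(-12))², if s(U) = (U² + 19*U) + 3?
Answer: 4900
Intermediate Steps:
s(U) = 3 + U² + 19*U
(q(z) + s(-12))² = (11 + (3 + (-12)² + 19*(-12)))² = (11 + (3 + 144 - 228))² = (11 - 81)² = (-70)² = 4900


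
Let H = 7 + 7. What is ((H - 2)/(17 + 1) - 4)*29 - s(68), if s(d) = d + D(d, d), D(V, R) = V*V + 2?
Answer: -14372/3 ≈ -4790.7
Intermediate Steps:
H = 14
D(V, R) = 2 + V² (D(V, R) = V² + 2 = 2 + V²)
s(d) = 2 + d + d² (s(d) = d + (2 + d²) = 2 + d + d²)
((H - 2)/(17 + 1) - 4)*29 - s(68) = ((14 - 2)/(17 + 1) - 4)*29 - (2 + 68 + 68²) = (12/18 - 4)*29 - (2 + 68 + 4624) = (12*(1/18) - 4)*29 - 1*4694 = (⅔ - 4)*29 - 4694 = -10/3*29 - 4694 = -290/3 - 4694 = -14372/3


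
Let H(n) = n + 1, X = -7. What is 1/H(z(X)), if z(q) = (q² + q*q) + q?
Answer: 1/92 ≈ 0.010870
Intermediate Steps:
z(q) = q + 2*q² (z(q) = (q² + q²) + q = 2*q² + q = q + 2*q²)
H(n) = 1 + n
1/H(z(X)) = 1/(1 - 7*(1 + 2*(-7))) = 1/(1 - 7*(1 - 14)) = 1/(1 - 7*(-13)) = 1/(1 + 91) = 1/92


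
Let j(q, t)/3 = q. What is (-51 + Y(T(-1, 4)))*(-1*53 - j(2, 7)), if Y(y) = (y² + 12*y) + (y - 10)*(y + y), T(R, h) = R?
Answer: 2360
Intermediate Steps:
j(q, t) = 3*q
Y(y) = y² + 12*y + 2*y*(-10 + y) (Y(y) = (y² + 12*y) + (-10 + y)*(2*y) = (y² + 12*y) + 2*y*(-10 + y) = y² + 12*y + 2*y*(-10 + y))
(-51 + Y(T(-1, 4)))*(-1*53 - j(2, 7)) = (-51 - (-8 + 3*(-1)))*(-1*53 - 3*2) = (-51 - (-8 - 3))*(-53 - 1*6) = (-51 - 1*(-11))*(-53 - 6) = (-51 + 11)*(-59) = -40*(-59) = 2360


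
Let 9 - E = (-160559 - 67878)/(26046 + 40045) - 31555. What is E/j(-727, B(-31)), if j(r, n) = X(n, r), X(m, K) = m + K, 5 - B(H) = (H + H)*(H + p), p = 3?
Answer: -2086324761/162451678 ≈ -12.843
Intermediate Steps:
B(H) = 5 - 2*H*(3 + H) (B(H) = 5 - (H + H)*(H + 3) = 5 - 2*H*(3 + H))
X(m, K) = K + m
j(r, n) = n + r (j(r, n) = r + n = n + r)
E = 2086324761/66091 (E = 9 - ((-160559 - 67878)/(26046 + 40045) - 31555) = 9 - (-228437/66091 - 31555) = 9 - 1*(-2085729942/66091) = 9 + 2085729942/66091 = 2086324761/66091 ≈ 31567.)
E/j(-727, B(-31)) = 2086324761/(66091*((5 - 6*(-31) - 2*(-31)²) - 727)) = 2086324761/(66091*((5 + 186 - 2*961) - 727)) = 2086324761/(66091*((5 + 186 - 1922) - 727)) = 2086324761/(66091*(-1731 - 727)) = (2086324761/66091)/(-2458) = (2086324761/66091)*(-1/2458) = -2086324761/162451678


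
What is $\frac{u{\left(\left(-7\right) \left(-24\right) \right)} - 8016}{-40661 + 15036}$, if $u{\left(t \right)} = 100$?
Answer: $\frac{7916}{25625} \approx 0.30892$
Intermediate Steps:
$\frac{u{\left(\left(-7\right) \left(-24\right) \right)} - 8016}{-40661 + 15036} = \frac{100 - 8016}{-40661 + 15036} = - \frac{7916}{-25625} = \left(-7916\right) \left(- \frac{1}{25625}\right) = \frac{7916}{25625}$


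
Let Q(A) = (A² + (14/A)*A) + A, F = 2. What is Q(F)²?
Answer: 400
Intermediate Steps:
Q(A) = 14 + A + A² (Q(A) = (A² + 14) + A = (14 + A²) + A = 14 + A + A²)
Q(F)² = (14 + 2 + 2²)² = (14 + 2 + 4)² = 20² = 400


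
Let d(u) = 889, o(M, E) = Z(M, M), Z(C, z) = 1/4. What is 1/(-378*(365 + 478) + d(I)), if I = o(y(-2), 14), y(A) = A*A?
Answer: -1/317765 ≈ -3.1470e-6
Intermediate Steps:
y(A) = A**2
Z(C, z) = 1/4
o(M, E) = 1/4
I = 1/4 ≈ 0.25000
1/(-378*(365 + 478) + d(I)) = 1/(-378*(365 + 478) + 889) = 1/(-378*843 + 889) = 1/(-318654 + 889) = 1/(-317765) = -1/317765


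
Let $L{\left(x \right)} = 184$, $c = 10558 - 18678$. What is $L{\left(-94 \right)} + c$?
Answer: $-7936$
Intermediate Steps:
$c = -8120$ ($c = 10558 - 18678 = -8120$)
$L{\left(-94 \right)} + c = 184 - 8120 = -7936$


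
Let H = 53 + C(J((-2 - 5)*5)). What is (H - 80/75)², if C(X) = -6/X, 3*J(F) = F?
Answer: 30327049/11025 ≈ 2750.8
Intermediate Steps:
J(F) = F/3
H = 1873/35 (H = 53 - 6*3/(5*(-2 - 5)) = 53 - 6/((-7*5)/3) = 53 - 6/((⅓)*(-35)) = 53 - 6/(-35/3) = 53 - 6*(-3/35) = 53 + 18/35 = 1873/35 ≈ 53.514)
(H - 80/75)² = (1873/35 - 80/75)² = (1873/35 - 80*1/75)² = (1873/35 - 16/15)² = (5507/105)² = 30327049/11025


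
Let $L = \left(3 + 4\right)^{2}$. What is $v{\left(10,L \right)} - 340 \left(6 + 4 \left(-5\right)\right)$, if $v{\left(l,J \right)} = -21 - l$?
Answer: $4729$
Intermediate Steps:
$L = 49$ ($L = 7^{2} = 49$)
$v{\left(10,L \right)} - 340 \left(6 + 4 \left(-5\right)\right) = \left(-21 - 10\right) - 340 \left(6 + 4 \left(-5\right)\right) = \left(-21 - 10\right) - 340 \left(6 - 20\right) = -31 - -4760 = -31 + 4760 = 4729$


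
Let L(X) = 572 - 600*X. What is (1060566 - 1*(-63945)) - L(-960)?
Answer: 547939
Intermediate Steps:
L(X) = 572 - 600*X
(1060566 - 1*(-63945)) - L(-960) = (1060566 - 1*(-63945)) - (572 - 600*(-960)) = (1060566 + 63945) - (572 + 576000) = 1124511 - 1*576572 = 1124511 - 576572 = 547939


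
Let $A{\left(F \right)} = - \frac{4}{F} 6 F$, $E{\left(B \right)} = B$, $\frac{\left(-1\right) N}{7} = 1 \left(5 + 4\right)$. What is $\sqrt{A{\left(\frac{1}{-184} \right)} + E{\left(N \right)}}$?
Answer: $i \sqrt{87} \approx 9.3274 i$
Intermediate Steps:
$N = -63$ ($N = - 7 \cdot 1 \left(5 + 4\right) = - 7 \cdot 1 \cdot 9 = \left(-7\right) 9 = -63$)
$A{\left(F \right)} = -24$ ($A{\left(F \right)} = - \frac{24}{F} F = -24$)
$\sqrt{A{\left(\frac{1}{-184} \right)} + E{\left(N \right)}} = \sqrt{-24 - 63} = \sqrt{-87} = i \sqrt{87}$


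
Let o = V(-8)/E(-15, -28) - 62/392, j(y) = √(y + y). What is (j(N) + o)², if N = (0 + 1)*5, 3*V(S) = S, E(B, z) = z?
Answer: 3458809/345744 - 37*√10/294 ≈ 9.6060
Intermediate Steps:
V(S) = S/3
N = 5 (N = 1*5 = 5)
j(y) = √2*√y (j(y) = √(2*y) = √2*√y)
o = -37/588 (o = ((⅓)*(-8))/(-28) - 62/392 = -8/3*(-1/28) - 62*1/392 = 2/21 - 31/196 = -37/588 ≈ -0.062925)
(j(N) + o)² = (√2*√5 - 37/588)² = (√10 - 37/588)² = (-37/588 + √10)²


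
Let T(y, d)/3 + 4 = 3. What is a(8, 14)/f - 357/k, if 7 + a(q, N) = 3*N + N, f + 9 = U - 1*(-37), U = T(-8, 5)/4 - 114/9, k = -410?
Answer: 8673/2050 ≈ 4.2307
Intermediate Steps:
T(y, d) = -3 (T(y, d) = -12 + 3*3 = -12 + 9 = -3)
U = -161/12 (U = -3/4 - 114/9 = -3*1/4 - 114*1/9 = -3/4 - 38/3 = -161/12 ≈ -13.417)
f = 175/12 (f = -9 + (-161/12 - 1*(-37)) = -9 + (-161/12 + 37) = -9 + 283/12 = 175/12 ≈ 14.583)
a(q, N) = -7 + 4*N (a(q, N) = -7 + (3*N + N) = -7 + 4*N)
a(8, 14)/f - 357/k = (-7 + 4*14)/(175/12) - 357/(-410) = (-7 + 56)*(12/175) - 357*(-1/410) = 49*(12/175) + 357/410 = 84/25 + 357/410 = 8673/2050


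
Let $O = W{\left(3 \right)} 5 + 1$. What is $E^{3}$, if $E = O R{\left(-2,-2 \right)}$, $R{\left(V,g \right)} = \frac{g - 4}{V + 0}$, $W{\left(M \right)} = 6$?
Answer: $804357$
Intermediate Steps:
$R{\left(V,g \right)} = \frac{-4 + g}{V}$
$O = 31$ ($O = 6 \cdot 5 + 1 = 30 + 1 = 31$)
$E = 93$ ($E = 31 \frac{-4 - 2}{-2} = 31 \left(\left(- \frac{1}{2}\right) \left(-6\right)\right) = 31 \cdot 3 = 93$)
$E^{3} = 93^{3} = 804357$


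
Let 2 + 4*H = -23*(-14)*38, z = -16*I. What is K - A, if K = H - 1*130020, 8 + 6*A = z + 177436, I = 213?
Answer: -935789/6 ≈ -1.5596e+5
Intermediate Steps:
z = -3408 (z = -16*213 = -3408)
A = 87010/3 (A = -4/3 + (-3408 + 177436)/6 = -4/3 + (⅙)*174028 = -4/3 + 87014/3 = 87010/3 ≈ 29003.)
H = 6117/2 (H = -½ + (-23*(-14)*38)/4 = -½ + (322*38)/4 = -½ + (¼)*12236 = -½ + 3059 = 6117/2 ≈ 3058.5)
K = -253923/2 (K = 6117/2 - 1*130020 = 6117/2 - 130020 = -253923/2 ≈ -1.2696e+5)
K - A = -253923/2 - 1*87010/3 = -253923/2 - 87010/3 = -935789/6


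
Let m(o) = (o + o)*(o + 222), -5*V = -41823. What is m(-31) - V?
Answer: -101033/5 ≈ -20207.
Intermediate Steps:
V = 41823/5 (V = -1/5*(-41823) = 41823/5 ≈ 8364.6)
m(o) = 2*o*(222 + o) (m(o) = (2*o)*(222 + o) = 2*o*(222 + o))
m(-31) - V = 2*(-31)*(222 - 31) - 1*41823/5 = 2*(-31)*191 - 41823/5 = -11842 - 41823/5 = -101033/5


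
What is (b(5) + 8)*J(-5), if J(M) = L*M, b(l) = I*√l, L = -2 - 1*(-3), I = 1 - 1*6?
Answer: -40 + 25*√5 ≈ 15.902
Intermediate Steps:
I = -5 (I = 1 - 6 = -5)
L = 1 (L = -2 + 3 = 1)
b(l) = -5*√l
J(M) = M (J(M) = 1*M = M)
(b(5) + 8)*J(-5) = (-5*√5 + 8)*(-5) = (8 - 5*√5)*(-5) = -40 + 25*√5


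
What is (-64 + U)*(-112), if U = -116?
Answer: 20160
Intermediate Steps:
(-64 + U)*(-112) = (-64 - 116)*(-112) = -180*(-112) = 20160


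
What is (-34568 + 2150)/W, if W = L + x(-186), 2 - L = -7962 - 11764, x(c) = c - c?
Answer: -1801/1096 ≈ -1.6432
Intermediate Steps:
x(c) = 0
L = 19728 (L = 2 - (-7962 - 11764) = 2 - 1*(-19726) = 2 + 19726 = 19728)
W = 19728 (W = 19728 + 0 = 19728)
(-34568 + 2150)/W = (-34568 + 2150)/19728 = -32418*1/19728 = -1801/1096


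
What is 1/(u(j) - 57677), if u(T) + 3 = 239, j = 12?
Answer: -1/57441 ≈ -1.7409e-5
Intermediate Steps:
u(T) = 236 (u(T) = -3 + 239 = 236)
1/(u(j) - 57677) = 1/(236 - 57677) = 1/(-57441) = -1/57441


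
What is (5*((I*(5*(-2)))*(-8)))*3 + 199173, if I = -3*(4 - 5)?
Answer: 202773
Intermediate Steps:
I = 3 (I = -3*(-1) = 3)
(5*((I*(5*(-2)))*(-8)))*3 + 199173 = (5*((3*(5*(-2)))*(-8)))*3 + 199173 = (5*((3*(-10))*(-8)))*3 + 199173 = (5*(-30*(-8)))*3 + 199173 = (5*240)*3 + 199173 = 1200*3 + 199173 = 3600 + 199173 = 202773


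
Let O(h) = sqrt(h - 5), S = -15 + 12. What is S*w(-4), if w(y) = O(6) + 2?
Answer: -9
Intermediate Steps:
S = -3
O(h) = sqrt(-5 + h)
w(y) = 3 (w(y) = sqrt(-5 + 6) + 2 = sqrt(1) + 2 = 1 + 2 = 3)
S*w(-4) = -3*3 = -9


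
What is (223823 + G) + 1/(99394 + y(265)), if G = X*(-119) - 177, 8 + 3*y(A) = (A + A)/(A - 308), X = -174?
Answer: 3132825263233/12820952 ≈ 2.4435e+5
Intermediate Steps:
y(A) = -8/3 + 2*A/(3*(-308 + A)) (y(A) = -8/3 + ((A + A)/(A - 308))/3 = -8/3 + ((2*A)/(-308 + A))/3 = -8/3 + (2*A/(-308 + A))/3 = -8/3 + 2*A/(3*(-308 + A)))
G = 20529 (G = -174*(-119) - 177 = 20706 - 177 = 20529)
(223823 + G) + 1/(99394 + y(265)) = (223823 + 20529) + 1/(99394 + 2*(1232 - 3*265)/(3*(-308 + 265))) = 244352 + 1/(99394 + (2/3)*(1232 - 795)/(-43)) = 244352 + 1/(99394 + (2/3)*(-1/43)*437) = 244352 + 1/(99394 - 874/129) = 244352 + 1/(12820952/129) = 244352 + 129/12820952 = 3132825263233/12820952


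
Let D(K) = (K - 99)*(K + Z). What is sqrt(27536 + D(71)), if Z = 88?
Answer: 2*sqrt(5771) ≈ 151.93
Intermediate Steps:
D(K) = (-99 + K)*(88 + K) (D(K) = (K - 99)*(K + 88) = (-99 + K)*(88 + K))
sqrt(27536 + D(71)) = sqrt(27536 + (-8712 + 71**2 - 11*71)) = sqrt(27536 + (-8712 + 5041 - 781)) = sqrt(27536 - 4452) = sqrt(23084) = 2*sqrt(5771)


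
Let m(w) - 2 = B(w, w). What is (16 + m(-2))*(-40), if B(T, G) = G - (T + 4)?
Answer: -560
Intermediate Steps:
B(T, G) = -4 + G - T (B(T, G) = G - (4 + T) = G + (-4 - T) = -4 + G - T)
m(w) = -2 (m(w) = 2 + (-4 + w - w) = 2 - 4 = -2)
(16 + m(-2))*(-40) = (16 - 2)*(-40) = 14*(-40) = -560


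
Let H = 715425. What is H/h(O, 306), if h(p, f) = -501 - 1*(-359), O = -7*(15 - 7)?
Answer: -715425/142 ≈ -5038.2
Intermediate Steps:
O = -56 (O = -7*8 = -56)
h(p, f) = -142 (h(p, f) = -501 + 359 = -142)
H/h(O, 306) = 715425/(-142) = 715425*(-1/142) = -715425/142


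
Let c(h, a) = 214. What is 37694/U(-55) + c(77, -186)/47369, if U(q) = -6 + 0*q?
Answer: -892762901/142107 ≈ -6282.3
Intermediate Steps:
U(q) = -6 (U(q) = -6 + 0 = -6)
37694/U(-55) + c(77, -186)/47369 = 37694/(-6) + 214/47369 = 37694*(-1/6) + 214*(1/47369) = -18847/3 + 214/47369 = -892762901/142107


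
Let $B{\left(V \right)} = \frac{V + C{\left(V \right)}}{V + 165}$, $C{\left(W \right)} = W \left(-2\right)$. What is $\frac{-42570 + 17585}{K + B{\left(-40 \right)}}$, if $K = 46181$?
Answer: $- \frac{624625}{1154533} \approx -0.54102$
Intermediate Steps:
$C{\left(W \right)} = - 2 W$
$B{\left(V \right)} = - \frac{V}{165 + V}$ ($B{\left(V \right)} = \frac{V - 2 V}{V + 165} = \frac{\left(-1\right) V}{165 + V} = - \frac{V}{165 + V}$)
$\frac{-42570 + 17585}{K + B{\left(-40 \right)}} = \frac{-42570 + 17585}{46181 - - \frac{40}{165 - 40}} = - \frac{24985}{46181 - - \frac{40}{125}} = - \frac{24985}{46181 - \left(-40\right) \frac{1}{125}} = - \frac{24985}{46181 + \frac{8}{25}} = - \frac{24985}{\frac{1154533}{25}} = \left(-24985\right) \frac{25}{1154533} = - \frac{624625}{1154533}$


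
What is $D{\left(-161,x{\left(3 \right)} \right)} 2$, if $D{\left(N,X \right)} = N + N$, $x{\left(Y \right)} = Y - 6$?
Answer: $-644$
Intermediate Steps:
$x{\left(Y \right)} = -6 + Y$
$D{\left(N,X \right)} = 2 N$
$D{\left(-161,x{\left(3 \right)} \right)} 2 = 2 \left(-161\right) 2 = \left(-322\right) 2 = -644$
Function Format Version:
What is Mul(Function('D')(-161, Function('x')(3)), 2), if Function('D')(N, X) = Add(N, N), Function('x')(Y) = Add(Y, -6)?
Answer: -644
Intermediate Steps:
Function('x')(Y) = Add(-6, Y)
Function('D')(N, X) = Mul(2, N)
Mul(Function('D')(-161, Function('x')(3)), 2) = Mul(Mul(2, -161), 2) = Mul(-322, 2) = -644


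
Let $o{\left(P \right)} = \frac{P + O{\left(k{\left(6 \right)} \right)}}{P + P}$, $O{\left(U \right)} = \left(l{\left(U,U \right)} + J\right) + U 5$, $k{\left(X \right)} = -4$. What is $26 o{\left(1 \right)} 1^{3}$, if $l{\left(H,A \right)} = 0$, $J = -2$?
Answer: $-273$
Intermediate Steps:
$O{\left(U \right)} = -2 + 5 U$ ($O{\left(U \right)} = \left(0 - 2\right) + U 5 = -2 + 5 U$)
$o{\left(P \right)} = \frac{-22 + P}{2 P}$ ($o{\left(P \right)} = \frac{P + \left(-2 + 5 \left(-4\right)\right)}{P + P} = \frac{P - 22}{2 P} = \left(P - 22\right) \frac{1}{2 P} = \left(-22 + P\right) \frac{1}{2 P} = \frac{-22 + P}{2 P}$)
$26 o{\left(1 \right)} 1^{3} = 26 \frac{-22 + 1}{2 \cdot 1} \cdot 1^{3} = 26 \cdot \frac{1}{2} \cdot 1 \left(-21\right) 1 = 26 \left(- \frac{21}{2}\right) 1 = \left(-273\right) 1 = -273$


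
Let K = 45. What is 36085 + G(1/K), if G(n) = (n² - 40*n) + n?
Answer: 73070371/2025 ≈ 36084.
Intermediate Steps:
G(n) = n² - 39*n
36085 + G(1/K) = 36085 + (1/45)*(-39 + 1/45) = 36085 + (1*(1/45))*(-39 + 1*(1/45)) = 36085 + (-39 + 1/45)/45 = 36085 + (1/45)*(-1754/45) = 36085 - 1754/2025 = 73070371/2025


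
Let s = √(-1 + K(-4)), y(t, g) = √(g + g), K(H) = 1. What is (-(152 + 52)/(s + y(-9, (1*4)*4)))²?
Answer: 2601/2 ≈ 1300.5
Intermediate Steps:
y(t, g) = √2*√g (y(t, g) = √(2*g) = √2*√g)
s = 0 (s = √(-1 + 1) = √0 = 0)
(-(152 + 52)/(s + y(-9, (1*4)*4)))² = (-(152 + 52)/(0 + √2*√((1*4)*4)))² = (-204/(0 + √2*√(4*4)))² = (-204/(0 + √2*√16))² = (-204/(0 + √2*4))² = (-204/(0 + 4*√2))² = (-204/(4*√2))² = (-204*√2/8)² = (-51*√2/2)² = 2601/2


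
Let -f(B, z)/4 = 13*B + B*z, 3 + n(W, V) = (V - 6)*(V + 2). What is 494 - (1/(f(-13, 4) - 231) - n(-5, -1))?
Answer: 316051/653 ≈ 484.00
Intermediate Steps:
n(W, V) = -3 + (-6 + V)*(2 + V) (n(W, V) = -3 + (V - 6)*(V + 2) = -3 + (-6 + V)*(2 + V))
f(B, z) = -52*B - 4*B*z (f(B, z) = -4*(13*B + B*z) = -52*B - 4*B*z)
494 - (1/(f(-13, 4) - 231) - n(-5, -1)) = 494 - (1/(-4*(-13)*(13 + 4) - 231) - (-15 + (-1)**2 - 4*(-1))) = 494 - (1/(-4*(-13)*17 - 231) - (-15 + 1 + 4)) = 494 - (1/(884 - 231) - 1*(-10)) = 494 - (1/653 + 10) = 494 - 1*6531/653 = 494 - 6531/653 = 316051/653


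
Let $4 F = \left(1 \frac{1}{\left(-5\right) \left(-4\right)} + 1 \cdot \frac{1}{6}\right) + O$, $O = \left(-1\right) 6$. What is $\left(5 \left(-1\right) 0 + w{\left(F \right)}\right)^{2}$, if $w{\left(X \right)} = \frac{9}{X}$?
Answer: $\frac{4665600}{120409} \approx 38.748$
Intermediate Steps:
$O = -6$
$F = - \frac{347}{240}$ ($F = \frac{\left(1 \frac{1}{\left(-5\right) \left(-4\right)} + 1 \cdot \frac{1}{6}\right) - 6}{4} = \frac{\left(1 \cdot \frac{1}{20} + 1 \cdot \frac{1}{6}\right) - 6}{4} = \frac{\left(1 \cdot \frac{1}{20} + \frac{1}{6}\right) - 6}{4} = \frac{\left(\frac{1}{20} + \frac{1}{6}\right) - 6}{4} = \frac{\frac{13}{60} - 6}{4} = \frac{1}{4} \left(- \frac{347}{60}\right) = - \frac{347}{240} \approx -1.4458$)
$\left(5 \left(-1\right) 0 + w{\left(F \right)}\right)^{2} = \left(5 \left(-1\right) 0 + \frac{9}{- \frac{347}{240}}\right)^{2} = \left(\left(-5\right) 0 + 9 \left(- \frac{240}{347}\right)\right)^{2} = \left(0 - \frac{2160}{347}\right)^{2} = \left(- \frac{2160}{347}\right)^{2} = \frac{4665600}{120409}$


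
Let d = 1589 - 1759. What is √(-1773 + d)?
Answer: I*√1943 ≈ 44.079*I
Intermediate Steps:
d = -170
√(-1773 + d) = √(-1773 - 170) = √(-1943) = I*√1943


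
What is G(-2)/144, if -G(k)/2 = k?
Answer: 1/36 ≈ 0.027778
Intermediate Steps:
G(k) = -2*k
G(-2)/144 = -2*(-2)/144 = 4*(1/144) = 1/36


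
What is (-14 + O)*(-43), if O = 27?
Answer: -559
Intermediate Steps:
(-14 + O)*(-43) = (-14 + 27)*(-43) = 13*(-43) = -559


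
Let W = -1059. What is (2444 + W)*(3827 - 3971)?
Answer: -199440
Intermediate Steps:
(2444 + W)*(3827 - 3971) = (2444 - 1059)*(3827 - 3971) = 1385*(-144) = -199440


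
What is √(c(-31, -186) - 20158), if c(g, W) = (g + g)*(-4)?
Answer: I*√19910 ≈ 141.1*I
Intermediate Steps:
c(g, W) = -8*g (c(g, W) = (2*g)*(-4) = -8*g)
√(c(-31, -186) - 20158) = √(-8*(-31) - 20158) = √(248 - 20158) = √(-19910) = I*√19910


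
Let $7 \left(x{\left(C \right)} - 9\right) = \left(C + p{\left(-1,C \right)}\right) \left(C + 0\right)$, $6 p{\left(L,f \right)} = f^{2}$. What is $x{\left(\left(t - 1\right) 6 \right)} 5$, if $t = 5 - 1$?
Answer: $\frac{6795}{7} \approx 970.71$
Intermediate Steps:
$p{\left(L,f \right)} = \frac{f^{2}}{6}$
$t = 4$
$x{\left(C \right)} = 9 + \frac{C \left(C + \frac{C^{2}}{6}\right)}{7}$ ($x{\left(C \right)} = 9 + \frac{\left(C + \frac{C^{2}}{6}\right) \left(C + 0\right)}{7} = 9 + \frac{\left(C + \frac{C^{2}}{6}\right) C}{7} = 9 + \frac{C \left(C + \frac{C^{2}}{6}\right)}{7}$)
$x{\left(\left(t - 1\right) 6 \right)} 5 = \left(9 + \frac{\left(\left(4 - 1\right) 6\right)^{2}}{7} + \frac{\left(\left(4 - 1\right) 6\right)^{3}}{42}\right) 5 = \left(9 + \frac{\left(3 \cdot 6\right)^{2}}{7} + \frac{\left(3 \cdot 6\right)^{3}}{42}\right) 5 = \left(9 + \frac{18^{2}}{7} + \frac{18^{3}}{42}\right) 5 = \left(9 + \frac{1}{7} \cdot 324 + \frac{1}{42} \cdot 5832\right) 5 = \left(9 + \frac{324}{7} + \frac{972}{7}\right) 5 = \frac{1359}{7} \cdot 5 = \frac{6795}{7}$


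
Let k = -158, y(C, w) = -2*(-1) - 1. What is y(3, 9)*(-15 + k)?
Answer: -173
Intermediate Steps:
y(C, w) = 1 (y(C, w) = 2 - 1 = 1)
y(3, 9)*(-15 + k) = 1*(-15 - 158) = 1*(-173) = -173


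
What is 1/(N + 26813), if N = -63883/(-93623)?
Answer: 93623/2510377382 ≈ 3.7294e-5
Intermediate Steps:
N = 63883/93623 (N = -63883*(-1/93623) = 63883/93623 ≈ 0.68234)
1/(N + 26813) = 1/(63883/93623 + 26813) = 1/(2510377382/93623) = 93623/2510377382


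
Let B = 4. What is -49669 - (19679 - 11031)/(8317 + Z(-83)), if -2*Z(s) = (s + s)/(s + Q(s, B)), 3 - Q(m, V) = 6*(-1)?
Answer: -30565700827/615375 ≈ -49670.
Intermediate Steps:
Q(m, V) = 9 (Q(m, V) = 3 - 6*(-1) = 3 - 1*(-6) = 3 + 6 = 9)
Z(s) = -s/(9 + s) (Z(s) = -(s + s)/(2*(s + 9)) = -2*s/(2*(9 + s)) = -s/(9 + s))
-49669 - (19679 - 11031)/(8317 + Z(-83)) = -49669 - (19679 - 11031)/(8317 - 1*(-83)/(9 - 83)) = -49669 - 8648/(8317 - 1*(-83)/(-74)) = -49669 - 8648/(8317 - 1*(-83)*(-1/74)) = -49669 - 8648/(8317 - 83/74) = -49669 - 8648/615375/74 = -49669 - 8648*74/615375 = -49669 - 1*639952/615375 = -49669 - 639952/615375 = -30565700827/615375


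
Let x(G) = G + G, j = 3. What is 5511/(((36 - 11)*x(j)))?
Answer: 1837/50 ≈ 36.740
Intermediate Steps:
x(G) = 2*G
5511/(((36 - 11)*x(j))) = 5511/(((36 - 11)*(2*3))) = 5511/((25*6)) = 5511/150 = 5511*(1/150) = 1837/50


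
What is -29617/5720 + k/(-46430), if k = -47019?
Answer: -110616863/26557960 ≈ -4.1651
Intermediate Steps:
-29617/5720 + k/(-46430) = -29617/5720 - 47019/(-46430) = -29617*1/5720 - 47019*(-1/46430) = -29617/5720 + 47019/46430 = -110616863/26557960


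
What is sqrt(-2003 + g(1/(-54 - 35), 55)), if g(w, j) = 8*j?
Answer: I*sqrt(1563) ≈ 39.535*I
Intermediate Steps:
sqrt(-2003 + g(1/(-54 - 35), 55)) = sqrt(-2003 + 8*55) = sqrt(-2003 + 440) = sqrt(-1563) = I*sqrt(1563)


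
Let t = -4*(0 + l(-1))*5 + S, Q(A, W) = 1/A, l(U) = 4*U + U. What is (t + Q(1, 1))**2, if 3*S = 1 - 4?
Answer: 10000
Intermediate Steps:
l(U) = 5*U
S = -1 (S = (1 - 4)/3 = (1/3)*(-3) = -1)
t = 99 (t = -4*(0 + 5*(-1))*5 - 1 = -4*(0 - 5)*5 - 1 = -4*(-5)*5 - 1 = 20*5 - 1 = 100 - 1 = 99)
(t + Q(1, 1))**2 = (99 + 1/1)**2 = (99 + 1)**2 = 100**2 = 10000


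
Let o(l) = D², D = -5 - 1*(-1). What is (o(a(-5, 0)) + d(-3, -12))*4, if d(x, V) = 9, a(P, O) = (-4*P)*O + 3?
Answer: 100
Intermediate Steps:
a(P, O) = 3 - 4*O*P (a(P, O) = -4*O*P + 3 = 3 - 4*O*P)
D = -4 (D = -5 + 1 = -4)
o(l) = 16 (o(l) = (-4)² = 16)
(o(a(-5, 0)) + d(-3, -12))*4 = (16 + 9)*4 = 25*4 = 100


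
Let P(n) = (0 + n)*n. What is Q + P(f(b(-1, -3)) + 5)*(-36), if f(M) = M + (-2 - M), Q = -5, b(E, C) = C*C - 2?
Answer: -329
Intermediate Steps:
b(E, C) = -2 + C² (b(E, C) = C² - 2 = -2 + C²)
f(M) = -2
P(n) = n² (P(n) = n*n = n²)
Q + P(f(b(-1, -3)) + 5)*(-36) = -5 + (-2 + 5)²*(-36) = -5 + 3²*(-36) = -5 + 9*(-36) = -5 - 324 = -329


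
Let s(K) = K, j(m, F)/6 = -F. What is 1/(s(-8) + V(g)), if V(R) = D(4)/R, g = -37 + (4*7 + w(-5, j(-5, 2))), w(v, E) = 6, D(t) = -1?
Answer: -3/23 ≈ -0.13043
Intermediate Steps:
j(m, F) = -6*F (j(m, F) = 6*(-F) = -6*F)
g = -3 (g = -37 + (4*7 + 6) = -37 + (28 + 6) = -37 + 34 = -3)
V(R) = -1/R
1/(s(-8) + V(g)) = 1/(-8 - 1/(-3)) = 1/(-8 - 1*(-⅓)) = 1/(-8 + ⅓) = 1/(-23/3) = -3/23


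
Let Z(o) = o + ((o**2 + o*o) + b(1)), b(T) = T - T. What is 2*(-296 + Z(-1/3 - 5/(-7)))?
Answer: -260480/441 ≈ -590.66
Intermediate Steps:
b(T) = 0
Z(o) = o + 2*o**2 (Z(o) = o + ((o**2 + o*o) + 0) = o + ((o**2 + o**2) + 0) = o + (2*o**2 + 0) = o + 2*o**2)
2*(-296 + Z(-1/3 - 5/(-7))) = 2*(-296 + (-1/3 - 5/(-7))*(1 + 2*(-1/3 - 5/(-7)))) = 2*(-296 + (-1*1/3 - 5*(-1/7))*(1 + 2*(-1*1/3 - 5*(-1/7)))) = 2*(-296 + (-1/3 + 5/7)*(1 + 2*(-1/3 + 5/7))) = 2*(-296 + 8*(1 + 2*(8/21))/21) = 2*(-296 + 8*(1 + 16/21)/21) = 2*(-296 + (8/21)*(37/21)) = 2*(-296 + 296/441) = 2*(-130240/441) = -260480/441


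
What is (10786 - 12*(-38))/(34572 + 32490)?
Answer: 5621/33531 ≈ 0.16764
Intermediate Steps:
(10786 - 12*(-38))/(34572 + 32490) = (10786 + 456)/67062 = 11242*(1/67062) = 5621/33531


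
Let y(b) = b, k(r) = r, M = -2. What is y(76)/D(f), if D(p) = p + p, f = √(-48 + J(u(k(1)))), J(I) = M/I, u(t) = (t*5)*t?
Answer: -19*I*√10/11 ≈ -5.4621*I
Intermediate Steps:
u(t) = 5*t² (u(t) = (5*t)*t = 5*t²)
J(I) = -2/I
f = 11*I*√10/5 (f = √(-48 - 2/(5*1²)) = √(-48 - 2/(5*1)) = √(-48 - 2/5) = √(-48 - 2*⅕) = √(-48 - ⅖) = √(-242/5) = 11*I*√10/5 ≈ 6.957*I)
D(p) = 2*p
y(76)/D(f) = 76/((2*(11*I*√10/5))) = 76/((22*I*√10/5)) = 76*(-I*√10/44) = -19*I*√10/11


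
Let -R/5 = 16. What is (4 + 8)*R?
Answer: -960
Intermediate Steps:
R = -80 (R = -5*16 = -80)
(4 + 8)*R = (4 + 8)*(-80) = 12*(-80) = -960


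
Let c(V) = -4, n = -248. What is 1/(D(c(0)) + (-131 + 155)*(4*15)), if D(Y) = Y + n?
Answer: 1/1188 ≈ 0.00084175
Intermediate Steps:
D(Y) = -248 + Y (D(Y) = Y - 248 = -248 + Y)
1/(D(c(0)) + (-131 + 155)*(4*15)) = 1/((-248 - 4) + (-131 + 155)*(4*15)) = 1/(-252 + 24*60) = 1/(-252 + 1440) = 1/1188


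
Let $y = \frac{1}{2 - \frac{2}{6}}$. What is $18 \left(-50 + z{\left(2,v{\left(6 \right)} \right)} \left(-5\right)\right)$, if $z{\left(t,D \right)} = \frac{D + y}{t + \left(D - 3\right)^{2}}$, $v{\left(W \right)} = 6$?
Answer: $-954$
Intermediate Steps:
$y = \frac{3}{5}$ ($y = \frac{1}{2 - \frac{1}{3}} = \frac{1}{\frac{5}{3}} = \frac{3}{5} \approx 0.6$)
$z{\left(t,D \right)} = \frac{\frac{3}{5} + D}{t + \left(-3 + D\right)^{2}}$ ($z{\left(t,D \right)} = \frac{D + \frac{3}{5}}{t + \left(D - 3\right)^{2}} = \frac{\frac{3}{5} + D}{t + \left(-3 + D\right)^{2}}$)
$18 \left(-50 + z{\left(2,v{\left(6 \right)} \right)} \left(-5\right)\right) = 18 \left(-50 + \frac{\frac{3}{5} + 6}{2 + \left(-3 + 6\right)^{2}} \left(-5\right)\right) = 18 \left(-50 + \frac{1}{2 + 3^{2}} \cdot \frac{33}{5} \left(-5\right)\right) = 18 \left(-50 + \frac{1}{2 + 9} \cdot \frac{33}{5} \left(-5\right)\right) = 18 \left(-50 + \frac{1}{11} \cdot \frac{33}{5} \left(-5\right)\right) = 18 \left(-50 + \frac{3}{5} \left(-5\right)\right) = 18 \left(-50 - 3\right) = 18 \left(-53\right) = -954$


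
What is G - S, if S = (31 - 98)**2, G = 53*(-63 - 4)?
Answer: -8040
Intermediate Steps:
G = -3551 (G = 53*(-67) = -3551)
S = 4489 (S = (-67)**2 = 4489)
G - S = -3551 - 1*4489 = -3551 - 4489 = -8040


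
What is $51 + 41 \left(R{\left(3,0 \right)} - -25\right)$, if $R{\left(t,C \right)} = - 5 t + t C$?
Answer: $461$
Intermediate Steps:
$R{\left(t,C \right)} = - 5 t + C t$
$51 + 41 \left(R{\left(3,0 \right)} - -25\right) = 51 + 41 \left(3 \left(-5 + 0\right) - -25\right) = 51 + 41 \left(3 \left(-5\right) + 25\right) = 51 + 41 \left(-15 + 25\right) = 51 + 41 \cdot 10 = 51 + 410 = 461$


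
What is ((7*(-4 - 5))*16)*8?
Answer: -8064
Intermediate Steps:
((7*(-4 - 5))*16)*8 = ((7*(-9))*16)*8 = -63*16*8 = -1008*8 = -8064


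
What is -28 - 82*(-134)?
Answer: 10960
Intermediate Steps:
-28 - 82*(-134) = -28 + 10988 = 10960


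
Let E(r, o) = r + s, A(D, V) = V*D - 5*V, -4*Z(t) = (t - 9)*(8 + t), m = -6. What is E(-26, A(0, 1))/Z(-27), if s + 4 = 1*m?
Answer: 4/19 ≈ 0.21053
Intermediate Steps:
Z(t) = -(-9 + t)*(8 + t)/4 (Z(t) = -(t - 9)*(8 + t)/4 = -(-9 + t)*(8 + t)/4)
s = -10 (s = -4 + 1*(-6) = -4 - 6 = -10)
A(D, V) = -5*V + D*V (A(D, V) = D*V - 5*V = -5*V + D*V)
E(r, o) = -10 + r (E(r, o) = r - 10 = -10 + r)
E(-26, A(0, 1))/Z(-27) = (-10 - 26)/(18 - 1/4*(-27)**2 + (1/4)*(-27)) = -36/(18 - 1/4*729 - 27/4) = -36/(18 - 729/4 - 27/4) = -36/(-171) = -36*(-1/171) = 4/19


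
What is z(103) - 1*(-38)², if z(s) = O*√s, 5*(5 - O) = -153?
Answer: -1444 + 178*√103/5 ≈ -1082.7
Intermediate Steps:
O = 178/5 (O = 5 - ⅕*(-153) = 5 + 153/5 = 178/5 ≈ 35.600)
z(s) = 178*√s/5
z(103) - 1*(-38)² = 178*√103/5 - 1*(-38)² = 178*√103/5 - 1*1444 = 178*√103/5 - 1444 = -1444 + 178*√103/5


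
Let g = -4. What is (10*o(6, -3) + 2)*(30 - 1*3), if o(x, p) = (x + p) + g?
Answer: -216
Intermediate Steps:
o(x, p) = -4 + p + x (o(x, p) = (x + p) - 4 = (p + x) - 4 = -4 + p + x)
(10*o(6, -3) + 2)*(30 - 1*3) = (10*(-4 - 3 + 6) + 2)*(30 - 1*3) = (10*(-1) + 2)*(30 - 3) = (-10 + 2)*27 = -8*27 = -216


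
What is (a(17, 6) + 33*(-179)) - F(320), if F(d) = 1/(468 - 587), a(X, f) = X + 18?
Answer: -698767/119 ≈ -5872.0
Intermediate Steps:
a(X, f) = 18 + X
F(d) = -1/119 (F(d) = 1/(-119) = -1/119)
(a(17, 6) + 33*(-179)) - F(320) = ((18 + 17) + 33*(-179)) - 1*(-1/119) = (35 - 5907) + 1/119 = -5872 + 1/119 = -698767/119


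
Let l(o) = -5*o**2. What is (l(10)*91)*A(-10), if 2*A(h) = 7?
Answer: -159250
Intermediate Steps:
A(h) = 7/2 (A(h) = (1/2)*7 = 7/2)
(l(10)*91)*A(-10) = (-5*10**2*91)*(7/2) = (-5*100*91)*(7/2) = -500*91*(7/2) = -45500*7/2 = -159250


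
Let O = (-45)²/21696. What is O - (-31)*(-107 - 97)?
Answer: -45734493/7232 ≈ -6323.9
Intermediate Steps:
O = 675/7232 (O = 2025*(1/21696) = 675/7232 ≈ 0.093335)
O - (-31)*(-107 - 97) = 675/7232 - (-31)*(-107 - 97) = 675/7232 - (-31)*(-204) = 675/7232 - 1*6324 = 675/7232 - 6324 = -45734493/7232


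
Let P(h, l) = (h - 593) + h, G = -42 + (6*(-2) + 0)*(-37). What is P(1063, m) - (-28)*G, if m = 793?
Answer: 12789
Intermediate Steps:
G = 402 (G = -42 + (-12 + 0)*(-37) = -42 - 12*(-37) = -42 + 444 = 402)
P(h, l) = -593 + 2*h (P(h, l) = (-593 + h) + h = -593 + 2*h)
P(1063, m) - (-28)*G = (-593 + 2*1063) - (-28)*402 = (-593 + 2126) - 1*(-11256) = 1533 + 11256 = 12789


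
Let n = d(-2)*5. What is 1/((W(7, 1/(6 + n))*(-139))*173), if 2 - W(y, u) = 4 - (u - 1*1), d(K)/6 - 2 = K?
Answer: 6/408799 ≈ 1.4677e-5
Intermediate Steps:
d(K) = 12 + 6*K
n = 0 (n = (12 + 6*(-2))*5 = (12 - 12)*5 = 0*5 = 0)
W(y, u) = -3 + u (W(y, u) = 2 - (4 - (u - 1*1)) = 2 - (4 - (u - 1)) = 2 - (4 - (-1 + u)) = 2 - (4 + (1 - u)) = 2 - (5 - u) = 2 + (-5 + u) = -3 + u)
1/((W(7, 1/(6 + n))*(-139))*173) = 1/(((-3 + 1/(6 + 0))*(-139))*173) = 1/(((-3 + 1/6)*(-139))*173) = 1/(-17/6*(-139)*173) = 1/((2363/6)*173) = 1/(408799/6) = 6/408799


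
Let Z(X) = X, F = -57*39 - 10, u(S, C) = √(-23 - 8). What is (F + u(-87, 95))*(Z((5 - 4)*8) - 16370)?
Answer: 36536346 - 16362*I*√31 ≈ 3.6536e+7 - 91100.0*I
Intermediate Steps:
u(S, C) = I*√31 (u(S, C) = √(-31) = I*√31)
F = -2233 (F = -2223 - 10 = -2233)
(F + u(-87, 95))*(Z((5 - 4)*8) - 16370) = (-2233 + I*√31)*((5 - 4)*8 - 16370) = (-2233 + I*√31)*(1*8 - 16370) = (-2233 + I*√31)*(8 - 16370) = (-2233 + I*√31)*(-16362) = 36536346 - 16362*I*√31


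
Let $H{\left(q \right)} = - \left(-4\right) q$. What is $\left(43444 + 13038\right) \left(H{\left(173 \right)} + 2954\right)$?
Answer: $205933372$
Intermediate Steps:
$H{\left(q \right)} = 4 q$
$\left(43444 + 13038\right) \left(H{\left(173 \right)} + 2954\right) = \left(43444 + 13038\right) \left(4 \cdot 173 + 2954\right) = 56482 \left(692 + 2954\right) = 56482 \cdot 3646 = 205933372$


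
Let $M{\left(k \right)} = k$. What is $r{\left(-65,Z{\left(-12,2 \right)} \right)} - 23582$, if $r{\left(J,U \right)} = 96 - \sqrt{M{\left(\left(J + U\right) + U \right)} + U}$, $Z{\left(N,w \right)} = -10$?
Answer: $-23486 - i \sqrt{95} \approx -23486.0 - 9.7468 i$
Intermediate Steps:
$r{\left(J,U \right)} = 96 - \sqrt{J + 3 U}$ ($r{\left(J,U \right)} = 96 - \sqrt{\left(\left(J + U\right) + U\right) + U} = 96 - \sqrt{\left(J + 2 U\right) + U} = 96 - \sqrt{J + 3 U}$)
$r{\left(-65,Z{\left(-12,2 \right)} \right)} - 23582 = \left(96 - \sqrt{-65 + 3 \left(-10\right)}\right) - 23582 = \left(96 - \sqrt{-65 - 30}\right) - 23582 = \left(96 - \sqrt{-95}\right) - 23582 = \left(96 - i \sqrt{95}\right) - 23582 = -23486 - i \sqrt{95}$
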